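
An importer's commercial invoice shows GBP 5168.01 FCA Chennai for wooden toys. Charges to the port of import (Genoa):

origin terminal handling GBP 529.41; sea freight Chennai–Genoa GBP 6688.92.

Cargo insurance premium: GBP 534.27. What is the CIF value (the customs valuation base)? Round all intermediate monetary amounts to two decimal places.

CIF value: GBP 12920.61

CIF = FCA price + pre-shipment costs + freight + insurance
CIF = 5168.01 + 529.41 + 6688.92 + 534.27 = 12920.61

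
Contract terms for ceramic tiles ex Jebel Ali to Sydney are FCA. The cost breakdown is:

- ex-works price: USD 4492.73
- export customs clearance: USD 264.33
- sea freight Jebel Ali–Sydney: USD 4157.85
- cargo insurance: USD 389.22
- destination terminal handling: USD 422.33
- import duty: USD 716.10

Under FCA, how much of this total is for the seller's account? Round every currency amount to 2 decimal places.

Seller's account: USD 4757.06

FCA: the seller delivers export-cleared goods to the carrier; the buyer bears costs from that point.
Seller's account: goods 4492.73 + export clearance 264.33 = 4757.06
Buyer's account: freight 4157.85 + insurance 389.22 + destination terminal 422.33 + duty 716.10 = 5685.50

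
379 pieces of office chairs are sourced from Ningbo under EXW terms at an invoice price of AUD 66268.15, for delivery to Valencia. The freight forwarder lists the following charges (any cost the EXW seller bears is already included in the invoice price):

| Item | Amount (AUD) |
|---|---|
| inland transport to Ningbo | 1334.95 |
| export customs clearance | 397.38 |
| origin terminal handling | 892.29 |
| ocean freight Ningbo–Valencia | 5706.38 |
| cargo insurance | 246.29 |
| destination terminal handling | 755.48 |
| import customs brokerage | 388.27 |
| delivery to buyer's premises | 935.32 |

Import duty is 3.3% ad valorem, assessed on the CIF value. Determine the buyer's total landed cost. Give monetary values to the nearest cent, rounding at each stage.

Total landed cost: AUD 79394.41

EXW: the seller makes goods available at their premises; the buyer bears all onward costs.
CIF value = EXW price + inland to port + export clearance + origin terminal + freight + insurance = 66268.15 + 1334.95 + 397.38 + 892.29 + 5706.38 + 246.29 = 74845.44
Import duty = 74845.44 × 3.3% = 2469.90
Buyer bears: inland to port 1334.95 + export clearance 397.38 + origin terminal 892.29 + freight 5706.38 + insurance 246.29 + destination terminal 755.48 + brokerage 388.27 + delivery 935.32 + duty 2469.90 = 13126.26
Landed cost = invoice 66268.15 + 13126.26 = 79394.41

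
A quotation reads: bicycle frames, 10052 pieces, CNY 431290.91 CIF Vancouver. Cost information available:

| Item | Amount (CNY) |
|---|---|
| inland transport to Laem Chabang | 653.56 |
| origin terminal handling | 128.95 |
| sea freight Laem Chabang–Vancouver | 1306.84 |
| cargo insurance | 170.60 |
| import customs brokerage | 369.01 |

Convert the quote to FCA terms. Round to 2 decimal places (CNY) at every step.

FCA price: CNY 429684.52

Not relevant to the conversion: inland to port — on the seller under both CIF and FCA; already in the CIF price and stays in the FCA price. brokerage — on the buyer under both terms; not part of either seller's price.
From CIF to FCA, the seller no longer bears: origin terminal, freight, insurance.
FCA price = 431290.91 − 128.95 − 1306.84 − 170.60 = 429684.52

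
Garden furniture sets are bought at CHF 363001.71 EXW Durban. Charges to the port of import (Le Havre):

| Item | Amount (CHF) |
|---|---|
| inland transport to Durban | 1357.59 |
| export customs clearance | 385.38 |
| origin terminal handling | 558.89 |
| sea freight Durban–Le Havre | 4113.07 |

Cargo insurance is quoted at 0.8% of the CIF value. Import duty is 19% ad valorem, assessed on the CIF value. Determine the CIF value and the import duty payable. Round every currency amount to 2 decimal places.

Let C be the CIF value. C = EXW price + pre-shipment costs + freight + 0.8% × C
C − 0.8% × C = 363001.71 + 1357.59 + 385.38 + 558.89 + 4113.07
0.992 × C = 369416.64
C = 369416.64 / 0.992 = 372395.81
Insurance premium = 0.8% × 372395.81 = 2979.17
Import duty = 372395.81 × 19% = 70755.20

CIF value: CHF 372395.81; import duty: CHF 70755.20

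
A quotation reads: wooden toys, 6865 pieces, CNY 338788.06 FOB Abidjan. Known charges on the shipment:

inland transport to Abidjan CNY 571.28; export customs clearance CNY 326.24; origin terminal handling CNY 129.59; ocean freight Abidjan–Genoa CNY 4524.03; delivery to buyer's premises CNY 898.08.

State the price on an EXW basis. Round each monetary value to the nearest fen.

Not relevant to the conversion: freight, delivery — on the buyer under both terms; not part of either seller's price.
From FOB to EXW, the seller no longer bears: inland to port, export clearance, origin terminal.
EXW price = 338788.06 − 571.28 − 326.24 − 129.59 = 337760.95

EXW price: CNY 337760.95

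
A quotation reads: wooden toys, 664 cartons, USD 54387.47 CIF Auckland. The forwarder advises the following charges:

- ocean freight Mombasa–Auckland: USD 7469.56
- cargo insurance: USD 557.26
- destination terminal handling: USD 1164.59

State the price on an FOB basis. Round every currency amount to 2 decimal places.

FOB price: USD 46360.65

Not relevant to the conversion: destination terminal — on the buyer under both terms; not part of either seller's price.
From CIF to FOB, the seller no longer bears: freight, insurance.
FOB price = 54387.47 − 7469.56 − 557.26 = 46360.65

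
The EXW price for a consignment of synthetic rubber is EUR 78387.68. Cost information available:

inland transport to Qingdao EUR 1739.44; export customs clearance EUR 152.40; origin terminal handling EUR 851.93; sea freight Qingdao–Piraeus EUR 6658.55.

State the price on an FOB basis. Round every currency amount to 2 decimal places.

Not relevant to the conversion: freight — on the buyer under both terms; not part of either seller's price.
From EXW to FOB, the seller additionally bears: inland to port, export clearance, origin terminal.
FOB price = 78387.68 + 1739.44 + 152.40 + 851.93 = 81131.45

FOB price: EUR 81131.45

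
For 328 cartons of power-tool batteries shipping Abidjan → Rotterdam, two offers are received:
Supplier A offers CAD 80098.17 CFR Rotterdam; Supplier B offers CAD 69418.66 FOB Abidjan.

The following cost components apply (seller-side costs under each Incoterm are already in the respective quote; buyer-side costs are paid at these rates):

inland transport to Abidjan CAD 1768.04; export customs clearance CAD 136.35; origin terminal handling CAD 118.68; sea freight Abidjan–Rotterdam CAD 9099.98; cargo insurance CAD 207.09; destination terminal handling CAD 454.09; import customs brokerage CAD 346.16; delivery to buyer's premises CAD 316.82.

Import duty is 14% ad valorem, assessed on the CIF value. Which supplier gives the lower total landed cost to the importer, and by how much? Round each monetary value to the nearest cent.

Supplier A (CFR):
CIF value = CFR price + insurance = 80098.17 + 207.09 = 80305.26
Import duty = 80305.26 × 14% = 11242.74
Buyer bears (A): 207.09 + 454.09 + 346.16 + 316.82 = 1324.16
Landed cost (A) = invoice 80098.17 + 1324.16 + duty 11242.74 = 92665.07
Supplier B (FOB):
CIF value = FOB price + freight + insurance = 69418.66 + 9099.98 + 207.09 = 78725.73
Import duty = 78725.73 × 14% = 11021.60
Buyer bears (B): 9099.98 + 207.09 + 454.09 + 346.16 + 316.82 = 10424.14
Landed cost (B) = invoice 69418.66 + 10424.14 + duty 11021.60 = 90864.40
Difference = |92665.07 − 90864.40| = 1800.67

Supplier B is cheaper by CAD 1800.67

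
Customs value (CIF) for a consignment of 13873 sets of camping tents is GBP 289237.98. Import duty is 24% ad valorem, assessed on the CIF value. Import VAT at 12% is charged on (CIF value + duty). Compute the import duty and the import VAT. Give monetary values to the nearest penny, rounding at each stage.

Import duty: GBP 69417.12; import VAT: GBP 43038.61

Import duty = 289237.98 × 24% = 69417.12
VAT base = CIF + duty = 289237.98 + 69417.12 = 358655.10
Import VAT = 358655.10 × 12% = 43038.61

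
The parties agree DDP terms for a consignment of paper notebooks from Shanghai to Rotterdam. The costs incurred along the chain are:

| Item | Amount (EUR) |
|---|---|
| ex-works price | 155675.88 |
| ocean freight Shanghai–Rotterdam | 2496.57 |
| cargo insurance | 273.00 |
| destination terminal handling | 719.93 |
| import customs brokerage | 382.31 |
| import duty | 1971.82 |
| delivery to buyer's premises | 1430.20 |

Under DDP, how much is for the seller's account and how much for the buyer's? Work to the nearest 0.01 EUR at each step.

DDP: the seller bears all costs including import duty.
Seller's account: goods 155675.88 + freight 2496.57 + insurance 273.00 + destination terminal 719.93 + brokerage 382.31 + duty 1971.82 + delivery 1430.20 = 162949.71
Buyer's account: 0.00

Seller: EUR 162949.71; buyer: EUR 0.00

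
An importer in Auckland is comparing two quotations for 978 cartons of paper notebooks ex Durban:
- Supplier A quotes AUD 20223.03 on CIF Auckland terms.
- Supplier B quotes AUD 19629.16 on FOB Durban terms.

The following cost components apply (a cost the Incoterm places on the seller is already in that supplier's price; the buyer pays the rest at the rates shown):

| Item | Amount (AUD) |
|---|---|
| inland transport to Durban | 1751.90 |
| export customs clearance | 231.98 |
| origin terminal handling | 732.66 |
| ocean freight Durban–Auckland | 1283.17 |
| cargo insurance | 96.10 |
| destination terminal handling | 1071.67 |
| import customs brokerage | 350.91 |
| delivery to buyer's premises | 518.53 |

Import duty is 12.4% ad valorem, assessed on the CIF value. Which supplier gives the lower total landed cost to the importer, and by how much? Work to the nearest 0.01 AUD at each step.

Supplier A is cheaper by AUD 882.79

Supplier A (CIF):
The CIF price already equals the CIF value: 20223.03
Import duty = 20223.03 × 12.4% = 2507.66
Buyer bears (A): 1071.67 + 350.91 + 518.53 = 1941.11
Landed cost (A) = invoice 20223.03 + 1941.11 + duty 2507.66 = 24671.80
Supplier B (FOB):
CIF value = FOB price + freight + insurance = 19629.16 + 1283.17 + 96.10 = 21008.43
Import duty = 21008.43 × 12.4% = 2605.05
Buyer bears (B): 1283.17 + 96.10 + 1071.67 + 350.91 + 518.53 = 3320.38
Landed cost (B) = invoice 19629.16 + 3320.38 + duty 2605.05 = 25554.59
Difference = |24671.80 − 25554.59| = 882.79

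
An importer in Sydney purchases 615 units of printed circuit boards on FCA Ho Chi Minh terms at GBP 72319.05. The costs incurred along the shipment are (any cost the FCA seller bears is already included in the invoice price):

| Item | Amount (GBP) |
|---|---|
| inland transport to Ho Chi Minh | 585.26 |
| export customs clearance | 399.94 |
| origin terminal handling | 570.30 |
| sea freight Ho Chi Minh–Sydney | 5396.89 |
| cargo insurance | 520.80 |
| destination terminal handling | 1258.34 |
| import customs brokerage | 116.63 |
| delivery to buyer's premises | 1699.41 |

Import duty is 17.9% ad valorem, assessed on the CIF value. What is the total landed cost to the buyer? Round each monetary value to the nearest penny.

FCA: the seller delivers export-cleared goods to the carrier; the buyer bears costs from that point.
Already in the invoice (seller's account under FCA): inland to port, export clearance — exclude.
CIF value = FCA price + origin terminal + freight + insurance = 72319.05 + 570.30 + 5396.89 + 520.80 = 78807.04
Import duty = 78807.04 × 17.9% = 14106.46
Buyer bears: origin terminal 570.30 + freight 5396.89 + insurance 520.80 + destination terminal 1258.34 + brokerage 116.63 + delivery 1699.41 + duty 14106.46 = 23668.83
Landed cost = invoice 72319.05 + 23668.83 = 95987.88

Total landed cost: GBP 95987.88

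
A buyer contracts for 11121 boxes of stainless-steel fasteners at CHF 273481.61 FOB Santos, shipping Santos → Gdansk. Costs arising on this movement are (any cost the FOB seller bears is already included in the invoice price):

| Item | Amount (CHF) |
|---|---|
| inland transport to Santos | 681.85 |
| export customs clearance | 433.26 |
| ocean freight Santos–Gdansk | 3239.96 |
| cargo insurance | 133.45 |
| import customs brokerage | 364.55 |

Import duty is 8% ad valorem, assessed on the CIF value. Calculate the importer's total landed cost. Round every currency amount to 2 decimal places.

Total landed cost: CHF 299367.97

FOB: the seller bears costs until goods are on board at the origin port; the buyer bears freight, insurance and all costs thereafter.
Already in the invoice (seller's account under FOB): inland to port, export clearance — exclude.
CIF value = FOB price + freight + insurance = 273481.61 + 3239.96 + 133.45 = 276855.02
Import duty = 276855.02 × 8% = 22148.40
Buyer bears: freight 3239.96 + insurance 133.45 + brokerage 364.55 + duty 22148.40 = 25886.36
Landed cost = invoice 273481.61 + 25886.36 = 299367.97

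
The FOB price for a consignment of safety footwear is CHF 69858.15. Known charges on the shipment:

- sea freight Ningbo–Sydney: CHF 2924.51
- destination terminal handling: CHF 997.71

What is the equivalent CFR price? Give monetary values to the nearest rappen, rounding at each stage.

Not relevant to the conversion: destination terminal — on the buyer under both terms; not part of either seller's price.
From FOB to CFR, the seller additionally bears: freight.
CFR price = 69858.15 + 2924.51 = 72782.66

CFR price: CHF 72782.66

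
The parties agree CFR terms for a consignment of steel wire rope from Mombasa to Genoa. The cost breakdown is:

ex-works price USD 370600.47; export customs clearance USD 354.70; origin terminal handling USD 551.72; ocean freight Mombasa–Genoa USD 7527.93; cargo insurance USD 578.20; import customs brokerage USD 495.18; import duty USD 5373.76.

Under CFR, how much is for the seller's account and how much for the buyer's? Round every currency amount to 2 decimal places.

Seller: USD 379034.82; buyer: USD 6447.14

CFR: the seller pays costs through ocean freight to the destination port, but not insurance.
Seller's account: goods 370600.47 + export clearance 354.70 + origin terminal 551.72 + freight 7527.93 = 379034.82
Buyer's account: insurance 578.20 + brokerage 495.18 + duty 5373.76 = 6447.14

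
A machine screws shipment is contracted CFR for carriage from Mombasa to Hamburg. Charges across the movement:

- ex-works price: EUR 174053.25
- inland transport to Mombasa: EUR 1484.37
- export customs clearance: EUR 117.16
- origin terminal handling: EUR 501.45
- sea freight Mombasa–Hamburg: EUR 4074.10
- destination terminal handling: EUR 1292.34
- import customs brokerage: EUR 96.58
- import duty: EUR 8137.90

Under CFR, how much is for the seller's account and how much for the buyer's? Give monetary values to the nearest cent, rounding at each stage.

Seller: EUR 180230.33; buyer: EUR 9526.82

CFR: the seller pays costs through ocean freight to the destination port, but not insurance.
Seller's account: goods 174053.25 + inland to port 1484.37 + export clearance 117.16 + origin terminal 501.45 + freight 4074.10 = 180230.33
Buyer's account: destination terminal 1292.34 + brokerage 96.58 + duty 8137.90 = 9526.82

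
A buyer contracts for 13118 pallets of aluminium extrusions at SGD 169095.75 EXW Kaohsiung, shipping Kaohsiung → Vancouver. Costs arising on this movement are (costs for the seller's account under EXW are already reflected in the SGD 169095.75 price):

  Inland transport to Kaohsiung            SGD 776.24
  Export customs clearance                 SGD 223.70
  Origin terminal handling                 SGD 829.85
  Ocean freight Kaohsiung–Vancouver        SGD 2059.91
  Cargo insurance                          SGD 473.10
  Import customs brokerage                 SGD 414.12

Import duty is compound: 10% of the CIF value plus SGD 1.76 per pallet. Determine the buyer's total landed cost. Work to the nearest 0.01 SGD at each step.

Total landed cost: SGD 214306.21

EXW: the seller makes goods available at their premises; the buyer bears all onward costs.
CIF value = EXW price + inland to port + export clearance + origin terminal + freight + insurance = 169095.75 + 776.24 + 223.70 + 829.85 + 2059.91 + 473.10 = 173458.55
Ad valorem component: 173458.55 × 10% = 17345.86
Specific component: 13118 × 1.76 = 23087.68
Import duty = 17345.86 + 23087.68 = 40433.54
Buyer bears: inland to port 776.24 + export clearance 223.70 + origin terminal 829.85 + freight 2059.91 + insurance 473.10 + brokerage 414.12 + duty 40433.54 = 45210.46
Landed cost = invoice 169095.75 + 45210.46 = 214306.21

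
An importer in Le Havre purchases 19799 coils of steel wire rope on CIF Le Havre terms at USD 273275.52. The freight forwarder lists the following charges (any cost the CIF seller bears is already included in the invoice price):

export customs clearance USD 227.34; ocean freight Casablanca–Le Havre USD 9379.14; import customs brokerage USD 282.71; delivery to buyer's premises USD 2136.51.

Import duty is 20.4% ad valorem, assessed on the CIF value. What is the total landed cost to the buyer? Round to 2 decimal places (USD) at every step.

CIF: the seller pays costs through ocean freight and marine insurance to the destination port.
Already in the invoice (seller's account under CIF): export clearance, freight — exclude.
The CIF price already equals the CIF value: 273275.52
Import duty = 273275.52 × 20.4% = 55748.21
Buyer bears: brokerage 282.71 + delivery 2136.51 + duty 55748.21 = 58167.43
Landed cost = invoice 273275.52 + 58167.43 = 331442.95

Total landed cost: USD 331442.95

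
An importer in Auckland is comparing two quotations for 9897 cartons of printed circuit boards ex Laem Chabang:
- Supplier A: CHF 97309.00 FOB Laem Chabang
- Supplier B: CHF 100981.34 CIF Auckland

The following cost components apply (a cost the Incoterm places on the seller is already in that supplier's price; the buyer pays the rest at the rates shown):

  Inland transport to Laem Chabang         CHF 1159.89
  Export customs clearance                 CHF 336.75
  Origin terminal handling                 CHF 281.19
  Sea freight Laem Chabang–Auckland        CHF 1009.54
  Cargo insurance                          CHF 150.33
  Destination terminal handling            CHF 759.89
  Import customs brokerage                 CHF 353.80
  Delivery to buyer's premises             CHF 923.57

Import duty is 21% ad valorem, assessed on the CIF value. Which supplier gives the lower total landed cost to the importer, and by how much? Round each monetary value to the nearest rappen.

Supplier A (FOB):
CIF value = FOB price + freight + insurance = 97309.00 + 1009.54 + 150.33 = 98468.87
Import duty = 98468.87 × 21% = 20678.46
Buyer bears (A): 1009.54 + 150.33 + 759.89 + 353.80 + 923.57 = 3197.13
Landed cost (A) = invoice 97309.00 + 3197.13 + duty 20678.46 = 121184.59
Supplier B (CIF):
The CIF price already equals the CIF value: 100981.34
Import duty = 100981.34 × 21% = 21206.08
Buyer bears (B): 759.89 + 353.80 + 923.57 = 2037.26
Landed cost (B) = invoice 100981.34 + 2037.26 + duty 21206.08 = 124224.68
Difference = |121184.59 − 124224.68| = 3040.09

Supplier A is cheaper by CHF 3040.09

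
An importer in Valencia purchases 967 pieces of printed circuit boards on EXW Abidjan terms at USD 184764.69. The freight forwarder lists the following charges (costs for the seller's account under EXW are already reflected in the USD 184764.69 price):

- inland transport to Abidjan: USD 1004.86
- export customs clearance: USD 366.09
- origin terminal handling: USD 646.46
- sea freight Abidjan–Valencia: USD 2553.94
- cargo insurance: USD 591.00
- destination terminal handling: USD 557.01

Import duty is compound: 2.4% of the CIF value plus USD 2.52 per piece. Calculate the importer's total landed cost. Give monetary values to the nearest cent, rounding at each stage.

Total landed cost: USD 197479.14

EXW: the seller makes goods available at their premises; the buyer bears all onward costs.
CIF value = EXW price + inland to port + export clearance + origin terminal + freight + insurance = 184764.69 + 1004.86 + 366.09 + 646.46 + 2553.94 + 591.00 = 189927.04
Ad valorem component: 189927.04 × 2.4% = 4558.25
Specific component: 967 × 2.52 = 2436.84
Import duty = 4558.25 + 2436.84 = 6995.09
Buyer bears: inland to port 1004.86 + export clearance 366.09 + origin terminal 646.46 + freight 2553.94 + insurance 591.00 + destination terminal 557.01 + duty 6995.09 = 12714.45
Landed cost = invoice 184764.69 + 12714.45 = 197479.14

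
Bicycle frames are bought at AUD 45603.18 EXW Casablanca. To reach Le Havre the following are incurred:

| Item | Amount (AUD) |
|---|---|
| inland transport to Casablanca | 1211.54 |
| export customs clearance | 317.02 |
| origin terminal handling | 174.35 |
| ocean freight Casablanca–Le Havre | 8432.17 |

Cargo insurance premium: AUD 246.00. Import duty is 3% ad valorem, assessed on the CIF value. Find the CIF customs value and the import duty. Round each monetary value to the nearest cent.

CIF value: AUD 55984.26; import duty: AUD 1679.53

CIF = EXW price + pre-shipment costs + freight + insurance
CIF = 45603.18 + 1211.54 + 317.02 + 174.35 + 8432.17 + 246.00 = 55984.26
Import duty = 55984.26 × 3% = 1679.53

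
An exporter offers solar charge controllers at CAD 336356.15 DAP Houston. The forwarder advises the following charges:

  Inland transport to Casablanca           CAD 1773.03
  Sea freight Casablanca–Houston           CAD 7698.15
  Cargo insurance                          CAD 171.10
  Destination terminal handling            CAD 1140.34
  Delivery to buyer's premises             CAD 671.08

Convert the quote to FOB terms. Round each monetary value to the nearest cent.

FOB price: CAD 326675.48

Not relevant to the conversion: inland to port — on the seller under both DAP and FOB; already in the DAP price and stays in the FOB price.
From DAP to FOB, the seller no longer bears: freight, insurance, destination terminal, delivery.
FOB price = 336356.15 − 7698.15 − 171.10 − 1140.34 − 671.08 = 326675.48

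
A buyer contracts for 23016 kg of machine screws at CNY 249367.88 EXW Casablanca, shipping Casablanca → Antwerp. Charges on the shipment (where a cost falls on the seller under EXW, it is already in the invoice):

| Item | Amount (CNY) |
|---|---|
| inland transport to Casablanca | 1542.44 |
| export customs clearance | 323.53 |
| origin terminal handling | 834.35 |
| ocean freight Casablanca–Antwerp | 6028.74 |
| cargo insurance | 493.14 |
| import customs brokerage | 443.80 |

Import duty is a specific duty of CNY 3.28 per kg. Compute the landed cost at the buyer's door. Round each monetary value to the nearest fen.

Total landed cost: CNY 334526.36

EXW: the seller makes goods available at their premises; the buyer bears all onward costs.
CIF value = EXW price + inland to port + export clearance + origin terminal + freight + insurance = 249367.88 + 1542.44 + 323.53 + 834.35 + 6028.74 + 493.14 = 258590.08
Import duty = 23016 × 3.28 = 75492.48
Buyer bears: inland to port 1542.44 + export clearance 323.53 + origin terminal 834.35 + freight 6028.74 + insurance 493.14 + brokerage 443.80 + duty 75492.48 = 85158.48
Landed cost = invoice 249367.88 + 85158.48 = 334526.36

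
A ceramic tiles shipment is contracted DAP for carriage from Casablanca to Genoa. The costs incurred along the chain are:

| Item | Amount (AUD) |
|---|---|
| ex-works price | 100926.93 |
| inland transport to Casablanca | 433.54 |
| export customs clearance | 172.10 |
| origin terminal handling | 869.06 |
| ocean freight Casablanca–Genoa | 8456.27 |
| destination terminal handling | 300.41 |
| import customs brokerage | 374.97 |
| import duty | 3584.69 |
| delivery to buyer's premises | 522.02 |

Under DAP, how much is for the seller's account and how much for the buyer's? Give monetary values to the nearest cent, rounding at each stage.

Seller: AUD 111680.33; buyer: AUD 3959.66

DAP: the seller bears all costs to the named destination except import duty and clearance.
Seller's account: goods 100926.93 + inland to port 433.54 + export clearance 172.10 + origin terminal 869.06 + freight 8456.27 + destination terminal 300.41 + delivery 522.02 = 111680.33
Buyer's account: brokerage 374.97 + duty 3584.69 = 3959.66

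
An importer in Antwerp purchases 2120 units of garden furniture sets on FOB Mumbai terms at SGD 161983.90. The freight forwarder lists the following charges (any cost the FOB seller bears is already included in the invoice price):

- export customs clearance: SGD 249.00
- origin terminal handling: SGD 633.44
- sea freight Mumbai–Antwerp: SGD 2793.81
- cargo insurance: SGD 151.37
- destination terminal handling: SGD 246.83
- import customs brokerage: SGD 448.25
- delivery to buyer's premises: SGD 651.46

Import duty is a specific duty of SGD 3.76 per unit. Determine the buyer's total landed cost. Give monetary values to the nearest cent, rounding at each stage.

Total landed cost: SGD 174246.82

FOB: the seller bears costs until goods are on board at the origin port; the buyer bears freight, insurance and all costs thereafter.
Already in the invoice (seller's account under FOB): export clearance, origin terminal — exclude.
CIF value = FOB price + freight + insurance = 161983.90 + 2793.81 + 151.37 = 164929.08
Import duty = 2120 × 3.76 = 7971.20
Buyer bears: freight 2793.81 + insurance 151.37 + destination terminal 246.83 + brokerage 448.25 + delivery 651.46 + duty 7971.20 = 12262.92
Landed cost = invoice 161983.90 + 12262.92 = 174246.82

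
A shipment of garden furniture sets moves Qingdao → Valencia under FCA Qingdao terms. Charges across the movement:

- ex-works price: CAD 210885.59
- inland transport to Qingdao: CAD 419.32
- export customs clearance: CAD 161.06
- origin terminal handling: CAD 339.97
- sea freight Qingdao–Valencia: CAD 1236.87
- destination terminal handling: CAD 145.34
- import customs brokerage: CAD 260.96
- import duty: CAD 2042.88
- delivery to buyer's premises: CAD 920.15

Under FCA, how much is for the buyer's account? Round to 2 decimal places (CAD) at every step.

Buyer's account: CAD 4946.17

FCA: the seller delivers export-cleared goods to the carrier; the buyer bears costs from that point.
Seller's account: goods 210885.59 + inland to port 419.32 + export clearance 161.06 = 211465.97
Buyer's account: origin terminal 339.97 + freight 1236.87 + destination terminal 145.34 + brokerage 260.96 + duty 2042.88 + delivery 920.15 = 4946.17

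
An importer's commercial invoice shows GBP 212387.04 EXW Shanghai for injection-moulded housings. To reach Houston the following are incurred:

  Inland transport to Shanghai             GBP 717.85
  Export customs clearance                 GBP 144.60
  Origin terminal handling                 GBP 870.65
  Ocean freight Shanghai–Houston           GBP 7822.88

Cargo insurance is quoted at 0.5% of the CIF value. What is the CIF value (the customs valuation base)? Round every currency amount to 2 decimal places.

CIF value: GBP 223058.31

Let C be the CIF value. C = EXW price + pre-shipment costs + freight + 0.5% × C
C − 0.5% × C = 212387.04 + 717.85 + 144.60 + 870.65 + 7822.88
0.995 × C = 221943.02
C = 221943.02 / 0.995 = 223058.31
Insurance premium = 0.5% × 223058.31 = 1115.29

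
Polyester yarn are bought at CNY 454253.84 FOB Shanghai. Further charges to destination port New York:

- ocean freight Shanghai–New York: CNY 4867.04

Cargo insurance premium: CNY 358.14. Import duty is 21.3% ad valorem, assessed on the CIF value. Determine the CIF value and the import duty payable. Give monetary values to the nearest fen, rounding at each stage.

CIF value: CNY 459479.02; import duty: CNY 97869.03

CIF = FOB price + freight + insurance
CIF = 454253.84 + 4867.04 + 358.14 = 459479.02
Import duty = 459479.02 × 21.3% = 97869.03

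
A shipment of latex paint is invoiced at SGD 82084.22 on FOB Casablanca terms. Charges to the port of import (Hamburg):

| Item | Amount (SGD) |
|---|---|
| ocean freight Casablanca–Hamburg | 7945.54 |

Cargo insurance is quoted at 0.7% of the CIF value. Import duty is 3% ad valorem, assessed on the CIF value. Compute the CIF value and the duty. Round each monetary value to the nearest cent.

CIF value: SGD 90664.41; import duty: SGD 2719.93

Let C be the CIF value. C = FOB price + freight + 0.7% × C
C − 0.7% × C = 82084.22 + 7945.54
0.993 × C = 90029.76
C = 90029.76 / 0.993 = 90664.41
Insurance premium = 0.7% × 90664.41 = 634.65
Import duty = 90664.41 × 3% = 2719.93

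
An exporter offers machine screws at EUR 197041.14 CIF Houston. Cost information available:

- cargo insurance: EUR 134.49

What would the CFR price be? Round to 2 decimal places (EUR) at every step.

From CIF to CFR, the seller no longer bears: insurance.
CFR price = 197041.14 − 134.49 = 196906.65

CFR price: EUR 196906.65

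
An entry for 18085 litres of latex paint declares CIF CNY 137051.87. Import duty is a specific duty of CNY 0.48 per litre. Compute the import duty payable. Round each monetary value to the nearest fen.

Import duty = 18085 × 0.48 = 8680.80

Import duty: CNY 8680.80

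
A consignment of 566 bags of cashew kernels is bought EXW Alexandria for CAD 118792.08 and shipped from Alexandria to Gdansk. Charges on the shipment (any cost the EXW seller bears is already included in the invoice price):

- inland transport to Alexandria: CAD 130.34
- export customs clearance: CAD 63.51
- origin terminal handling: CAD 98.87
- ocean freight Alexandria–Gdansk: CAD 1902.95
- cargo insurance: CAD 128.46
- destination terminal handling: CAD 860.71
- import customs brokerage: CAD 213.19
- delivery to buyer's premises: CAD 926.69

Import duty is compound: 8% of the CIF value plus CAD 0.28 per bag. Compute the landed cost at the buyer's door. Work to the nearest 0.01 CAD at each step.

Total landed cost: CAD 132964.58

EXW: the seller makes goods available at their premises; the buyer bears all onward costs.
CIF value = EXW price + inland to port + export clearance + origin terminal + freight + insurance = 118792.08 + 130.34 + 63.51 + 98.87 + 1902.95 + 128.46 = 121116.21
Ad valorem component: 121116.21 × 8% = 9689.30
Specific component: 566 × 0.28 = 158.48
Import duty = 9689.30 + 158.48 = 9847.78
Buyer bears: inland to port 130.34 + export clearance 63.51 + origin terminal 98.87 + freight 1902.95 + insurance 128.46 + destination terminal 860.71 + brokerage 213.19 + delivery 926.69 + duty 9847.78 = 14172.50
Landed cost = invoice 118792.08 + 14172.50 = 132964.58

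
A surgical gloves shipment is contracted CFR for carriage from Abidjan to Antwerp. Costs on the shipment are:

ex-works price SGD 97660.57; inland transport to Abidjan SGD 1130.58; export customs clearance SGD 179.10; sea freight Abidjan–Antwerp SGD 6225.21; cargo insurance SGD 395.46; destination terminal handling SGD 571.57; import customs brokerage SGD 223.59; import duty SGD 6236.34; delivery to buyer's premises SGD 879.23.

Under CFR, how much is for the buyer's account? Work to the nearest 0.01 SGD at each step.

CFR: the seller pays costs through ocean freight to the destination port, but not insurance.
Seller's account: goods 97660.57 + inland to port 1130.58 + export clearance 179.10 + freight 6225.21 = 105195.46
Buyer's account: insurance 395.46 + destination terminal 571.57 + brokerage 223.59 + duty 6236.34 + delivery 879.23 = 8306.19

Buyer's account: SGD 8306.19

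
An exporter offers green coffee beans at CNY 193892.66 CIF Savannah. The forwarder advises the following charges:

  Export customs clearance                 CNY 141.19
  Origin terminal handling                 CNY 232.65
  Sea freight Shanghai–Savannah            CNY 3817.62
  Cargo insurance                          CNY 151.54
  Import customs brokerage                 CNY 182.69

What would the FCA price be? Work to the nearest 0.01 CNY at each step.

FCA price: CNY 189690.85

Not relevant to the conversion: export clearance — on the seller under both CIF and FCA; already in the CIF price and stays in the FCA price. brokerage — on the buyer under both terms; not part of either seller's price.
From CIF to FCA, the seller no longer bears: origin terminal, freight, insurance.
FCA price = 193892.66 − 232.65 − 3817.62 − 151.54 = 189690.85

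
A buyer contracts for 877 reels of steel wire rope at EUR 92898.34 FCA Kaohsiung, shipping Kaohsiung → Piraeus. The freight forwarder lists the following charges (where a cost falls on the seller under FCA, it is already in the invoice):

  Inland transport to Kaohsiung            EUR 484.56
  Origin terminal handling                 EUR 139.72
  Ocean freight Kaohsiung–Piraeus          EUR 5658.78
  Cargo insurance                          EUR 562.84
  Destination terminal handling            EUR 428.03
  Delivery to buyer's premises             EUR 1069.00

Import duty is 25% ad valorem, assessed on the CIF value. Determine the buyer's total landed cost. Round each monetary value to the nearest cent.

FCA: the seller delivers export-cleared goods to the carrier; the buyer bears costs from that point.
Already in the invoice (seller's account under FCA): inland to port — exclude.
CIF value = FCA price + origin terminal + freight + insurance = 92898.34 + 139.72 + 5658.78 + 562.84 = 99259.68
Import duty = 99259.68 × 25% = 24814.92
Buyer bears: origin terminal 139.72 + freight 5658.78 + insurance 562.84 + destination terminal 428.03 + delivery 1069.00 + duty 24814.92 = 32673.29
Landed cost = invoice 92898.34 + 32673.29 = 125571.63

Total landed cost: EUR 125571.63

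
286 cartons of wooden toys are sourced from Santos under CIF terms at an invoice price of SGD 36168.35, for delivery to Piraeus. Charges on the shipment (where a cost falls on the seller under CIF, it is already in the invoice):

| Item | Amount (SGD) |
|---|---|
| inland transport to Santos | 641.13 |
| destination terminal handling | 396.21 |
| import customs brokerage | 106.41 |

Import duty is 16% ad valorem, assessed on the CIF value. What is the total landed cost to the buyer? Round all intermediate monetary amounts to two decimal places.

Total landed cost: SGD 42457.91

CIF: the seller pays costs through ocean freight and marine insurance to the destination port.
Already in the invoice (seller's account under CIF): inland to port — exclude.
The CIF price already equals the CIF value: 36168.35
Import duty = 36168.35 × 16% = 5786.94
Buyer bears: destination terminal 396.21 + brokerage 106.41 + duty 5786.94 = 6289.56
Landed cost = invoice 36168.35 + 6289.56 = 42457.91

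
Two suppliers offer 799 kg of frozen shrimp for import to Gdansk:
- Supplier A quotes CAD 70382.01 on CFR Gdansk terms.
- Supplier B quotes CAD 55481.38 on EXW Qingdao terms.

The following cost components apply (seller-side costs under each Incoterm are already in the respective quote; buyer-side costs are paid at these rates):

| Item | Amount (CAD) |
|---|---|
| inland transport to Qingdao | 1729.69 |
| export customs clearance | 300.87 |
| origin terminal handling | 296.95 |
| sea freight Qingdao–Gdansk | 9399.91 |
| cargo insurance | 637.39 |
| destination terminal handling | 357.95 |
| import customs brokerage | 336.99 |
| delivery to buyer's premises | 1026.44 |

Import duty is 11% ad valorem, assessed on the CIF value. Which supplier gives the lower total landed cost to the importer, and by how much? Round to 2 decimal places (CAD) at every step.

Supplier A (CFR):
CIF value = CFR price + insurance = 70382.01 + 637.39 = 71019.40
Import duty = 71019.40 × 11% = 7812.13
Buyer bears (A): 637.39 + 357.95 + 336.99 + 1026.44 = 2358.77
Landed cost (A) = invoice 70382.01 + 2358.77 + duty 7812.13 = 80552.91
Supplier B (EXW):
CIF value = EXW price + inland to port + export clearance + origin terminal + freight + insurance = 55481.38 + 1729.69 + 300.87 + 296.95 + 9399.91 + 637.39 = 67846.19
Import duty = 67846.19 × 11% = 7463.08
Buyer bears (B): 1729.69 + 300.87 + 296.95 + 9399.91 + 637.39 + 357.95 + 336.99 + 1026.44 = 14086.19
Landed cost (B) = invoice 55481.38 + 14086.19 + duty 7463.08 = 77030.65
Difference = |80552.91 − 77030.65| = 3522.26

Supplier B is cheaper by CAD 3522.26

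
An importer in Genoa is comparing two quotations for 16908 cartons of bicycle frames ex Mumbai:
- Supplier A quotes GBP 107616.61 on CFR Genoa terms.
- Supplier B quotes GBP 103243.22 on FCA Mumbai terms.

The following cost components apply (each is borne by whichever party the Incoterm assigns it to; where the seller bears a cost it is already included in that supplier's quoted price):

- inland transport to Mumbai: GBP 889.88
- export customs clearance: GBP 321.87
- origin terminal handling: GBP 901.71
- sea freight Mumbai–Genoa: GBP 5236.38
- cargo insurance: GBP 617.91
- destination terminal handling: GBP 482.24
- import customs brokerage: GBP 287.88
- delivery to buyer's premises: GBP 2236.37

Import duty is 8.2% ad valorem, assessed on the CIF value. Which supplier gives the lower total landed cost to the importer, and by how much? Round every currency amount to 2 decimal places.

Supplier A is cheaper by GBP 1909.41

Supplier A (CFR):
CIF value = CFR price + insurance = 107616.61 + 617.91 = 108234.52
Import duty = 108234.52 × 8.2% = 8875.23
Buyer bears (A): 617.91 + 482.24 + 287.88 + 2236.37 = 3624.40
Landed cost (A) = invoice 107616.61 + 3624.40 + duty 8875.23 = 120116.24
Supplier B (FCA):
CIF value = FCA price + origin terminal + freight + insurance = 103243.22 + 901.71 + 5236.38 + 617.91 = 109999.22
Import duty = 109999.22 × 8.2% = 9019.94
Buyer bears (B): 901.71 + 5236.38 + 617.91 + 482.24 + 287.88 + 2236.37 = 9762.49
Landed cost (B) = invoice 103243.22 + 9762.49 + duty 9019.94 = 122025.65
Difference = |120116.24 − 122025.65| = 1909.41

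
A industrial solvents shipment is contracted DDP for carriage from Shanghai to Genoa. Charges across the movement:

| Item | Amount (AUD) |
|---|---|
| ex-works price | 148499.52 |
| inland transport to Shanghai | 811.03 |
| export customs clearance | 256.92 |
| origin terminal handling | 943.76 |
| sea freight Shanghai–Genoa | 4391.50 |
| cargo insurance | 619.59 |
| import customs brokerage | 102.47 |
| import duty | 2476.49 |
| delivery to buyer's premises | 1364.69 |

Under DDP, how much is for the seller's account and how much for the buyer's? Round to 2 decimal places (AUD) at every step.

DDP: the seller bears all costs including import duty.
Seller's account: goods 148499.52 + inland to port 811.03 + export clearance 256.92 + origin terminal 943.76 + freight 4391.50 + insurance 619.59 + brokerage 102.47 + duty 2476.49 + delivery 1364.69 = 159465.97
Buyer's account: 0.00

Seller: AUD 159465.97; buyer: AUD 0.00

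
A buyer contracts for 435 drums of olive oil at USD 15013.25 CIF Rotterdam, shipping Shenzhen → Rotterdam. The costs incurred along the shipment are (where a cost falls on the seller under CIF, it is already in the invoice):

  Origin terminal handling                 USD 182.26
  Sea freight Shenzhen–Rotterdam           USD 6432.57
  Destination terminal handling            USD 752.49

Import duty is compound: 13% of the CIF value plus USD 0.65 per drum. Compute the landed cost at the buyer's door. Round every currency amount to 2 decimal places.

Total landed cost: USD 18000.21

CIF: the seller pays costs through ocean freight and marine insurance to the destination port.
Already in the invoice (seller's account under CIF): origin terminal, freight — exclude.
The CIF price already equals the CIF value: 15013.25
Ad valorem component: 15013.25 × 13% = 1951.72
Specific component: 435 × 0.65 = 282.75
Import duty = 1951.72 + 282.75 = 2234.47
Buyer bears: destination terminal 752.49 + duty 2234.47 = 2986.96
Landed cost = invoice 15013.25 + 2986.96 = 18000.21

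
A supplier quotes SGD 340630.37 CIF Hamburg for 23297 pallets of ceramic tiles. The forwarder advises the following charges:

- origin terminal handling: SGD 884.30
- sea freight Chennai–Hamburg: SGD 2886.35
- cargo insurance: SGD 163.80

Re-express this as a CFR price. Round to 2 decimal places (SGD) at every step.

CFR price: SGD 340466.57

Not relevant to the conversion: freight, origin terminal — on the seller under both CIF and CFR; already in the CIF price and stays in the CFR price.
From CIF to CFR, the seller no longer bears: insurance.
CFR price = 340630.37 − 163.80 = 340466.57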